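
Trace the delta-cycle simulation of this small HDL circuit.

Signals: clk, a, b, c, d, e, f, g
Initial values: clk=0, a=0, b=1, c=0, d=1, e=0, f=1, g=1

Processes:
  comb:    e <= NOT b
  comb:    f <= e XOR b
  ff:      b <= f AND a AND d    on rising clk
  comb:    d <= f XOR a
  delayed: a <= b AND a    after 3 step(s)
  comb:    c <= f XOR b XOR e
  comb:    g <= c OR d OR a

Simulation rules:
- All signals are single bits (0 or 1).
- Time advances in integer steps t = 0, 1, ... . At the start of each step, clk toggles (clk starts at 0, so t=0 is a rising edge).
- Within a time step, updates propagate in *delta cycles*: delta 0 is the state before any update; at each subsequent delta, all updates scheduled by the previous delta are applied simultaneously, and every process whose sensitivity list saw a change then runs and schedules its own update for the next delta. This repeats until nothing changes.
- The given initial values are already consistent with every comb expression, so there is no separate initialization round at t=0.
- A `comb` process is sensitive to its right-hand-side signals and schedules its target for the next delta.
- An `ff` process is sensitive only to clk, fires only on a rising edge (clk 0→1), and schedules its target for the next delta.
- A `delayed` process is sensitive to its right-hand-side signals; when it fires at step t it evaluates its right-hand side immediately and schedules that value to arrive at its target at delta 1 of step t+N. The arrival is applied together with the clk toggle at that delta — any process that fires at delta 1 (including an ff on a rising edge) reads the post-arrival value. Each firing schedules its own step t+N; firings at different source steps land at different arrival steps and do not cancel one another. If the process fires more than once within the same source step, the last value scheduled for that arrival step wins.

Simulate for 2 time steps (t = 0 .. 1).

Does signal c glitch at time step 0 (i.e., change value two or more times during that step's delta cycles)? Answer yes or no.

t0.Δ0 c=0 g=1 clk=0 d=1 b=1 a=0 e=0 f=1
t0.Δ1 c=0 g=1 clk=1 d=1 b=1 a=0 e=0 f=1
t0.Δ2 c=0 g=1 clk=1 d=1 b=0 a=0 e=0 f=1
t0.Δ3 c=1 g=1 clk=1 d=1 b=0 a=0 e=1 f=0
t0.Δ4 c=1 g=1 clk=1 d=0 b=0 a=0 e=1 f=1
t0.Δ5 c=0 g=1 clk=1 d=1 b=0 a=0 e=1 f=1
t1.Δ0 c=0 g=1 clk=1 d=1 b=0 a=0 e=1 f=1
t1.Δ1 c=0 g=1 clk=0 d=1 b=0 a=0 e=1 f=1

yes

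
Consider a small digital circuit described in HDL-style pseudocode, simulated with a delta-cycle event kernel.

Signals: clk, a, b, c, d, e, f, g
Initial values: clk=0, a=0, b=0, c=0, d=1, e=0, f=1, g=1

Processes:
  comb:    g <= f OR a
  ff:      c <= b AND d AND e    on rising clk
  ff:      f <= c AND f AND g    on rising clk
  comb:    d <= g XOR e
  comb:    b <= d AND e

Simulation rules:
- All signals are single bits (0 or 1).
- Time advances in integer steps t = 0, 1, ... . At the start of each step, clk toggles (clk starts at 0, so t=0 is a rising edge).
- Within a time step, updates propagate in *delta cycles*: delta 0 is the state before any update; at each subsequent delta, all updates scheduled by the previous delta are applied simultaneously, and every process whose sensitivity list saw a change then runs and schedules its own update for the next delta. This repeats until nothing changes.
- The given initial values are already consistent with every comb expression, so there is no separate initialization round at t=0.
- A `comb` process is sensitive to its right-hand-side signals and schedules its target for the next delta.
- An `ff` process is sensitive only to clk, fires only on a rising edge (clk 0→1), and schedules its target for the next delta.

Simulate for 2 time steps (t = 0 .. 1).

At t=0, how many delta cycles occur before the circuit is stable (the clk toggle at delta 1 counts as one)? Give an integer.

4

t0.Δ0 clk=0 d=1 e=0 a=0 f=1 c=0 b=0 g=1
t0.Δ1 clk=1 d=1 e=0 a=0 f=1 c=0 b=0 g=1
t0.Δ2 clk=1 d=1 e=0 a=0 f=0 c=0 b=0 g=1
t0.Δ3 clk=1 d=1 e=0 a=0 f=0 c=0 b=0 g=0
t0.Δ4 clk=1 d=0 e=0 a=0 f=0 c=0 b=0 g=0
t1.Δ0 clk=1 d=0 e=0 a=0 f=0 c=0 b=0 g=0
t1.Δ1 clk=0 d=0 e=0 a=0 f=0 c=0 b=0 g=0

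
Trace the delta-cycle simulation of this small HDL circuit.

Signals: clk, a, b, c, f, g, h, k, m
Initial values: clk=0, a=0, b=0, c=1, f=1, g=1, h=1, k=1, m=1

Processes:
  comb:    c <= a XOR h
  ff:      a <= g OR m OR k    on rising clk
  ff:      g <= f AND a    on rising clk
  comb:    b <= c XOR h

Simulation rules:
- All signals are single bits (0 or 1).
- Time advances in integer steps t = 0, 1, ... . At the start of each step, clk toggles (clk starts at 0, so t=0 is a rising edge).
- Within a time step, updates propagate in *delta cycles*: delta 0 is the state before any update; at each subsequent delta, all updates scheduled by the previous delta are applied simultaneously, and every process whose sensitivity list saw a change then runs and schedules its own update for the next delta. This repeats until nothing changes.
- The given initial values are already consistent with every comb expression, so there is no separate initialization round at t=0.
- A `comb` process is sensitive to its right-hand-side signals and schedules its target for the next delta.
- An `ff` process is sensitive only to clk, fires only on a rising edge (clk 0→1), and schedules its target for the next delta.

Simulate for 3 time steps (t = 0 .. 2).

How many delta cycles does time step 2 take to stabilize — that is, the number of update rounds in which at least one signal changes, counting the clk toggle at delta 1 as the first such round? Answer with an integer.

t0.Δ0 c=1 g=1 clk=0 f=1 b=0 k=1 h=1 m=1 a=0
t0.Δ1 c=1 g=1 clk=1 f=1 b=0 k=1 h=1 m=1 a=0
t0.Δ2 c=1 g=0 clk=1 f=1 b=0 k=1 h=1 m=1 a=1
t0.Δ3 c=0 g=0 clk=1 f=1 b=0 k=1 h=1 m=1 a=1
t0.Δ4 c=0 g=0 clk=1 f=1 b=1 k=1 h=1 m=1 a=1
t1.Δ0 c=0 g=0 clk=1 f=1 b=1 k=1 h=1 m=1 a=1
t1.Δ1 c=0 g=0 clk=0 f=1 b=1 k=1 h=1 m=1 a=1
t2.Δ0 c=0 g=0 clk=0 f=1 b=1 k=1 h=1 m=1 a=1
t2.Δ1 c=0 g=0 clk=1 f=1 b=1 k=1 h=1 m=1 a=1
t2.Δ2 c=0 g=1 clk=1 f=1 b=1 k=1 h=1 m=1 a=1

2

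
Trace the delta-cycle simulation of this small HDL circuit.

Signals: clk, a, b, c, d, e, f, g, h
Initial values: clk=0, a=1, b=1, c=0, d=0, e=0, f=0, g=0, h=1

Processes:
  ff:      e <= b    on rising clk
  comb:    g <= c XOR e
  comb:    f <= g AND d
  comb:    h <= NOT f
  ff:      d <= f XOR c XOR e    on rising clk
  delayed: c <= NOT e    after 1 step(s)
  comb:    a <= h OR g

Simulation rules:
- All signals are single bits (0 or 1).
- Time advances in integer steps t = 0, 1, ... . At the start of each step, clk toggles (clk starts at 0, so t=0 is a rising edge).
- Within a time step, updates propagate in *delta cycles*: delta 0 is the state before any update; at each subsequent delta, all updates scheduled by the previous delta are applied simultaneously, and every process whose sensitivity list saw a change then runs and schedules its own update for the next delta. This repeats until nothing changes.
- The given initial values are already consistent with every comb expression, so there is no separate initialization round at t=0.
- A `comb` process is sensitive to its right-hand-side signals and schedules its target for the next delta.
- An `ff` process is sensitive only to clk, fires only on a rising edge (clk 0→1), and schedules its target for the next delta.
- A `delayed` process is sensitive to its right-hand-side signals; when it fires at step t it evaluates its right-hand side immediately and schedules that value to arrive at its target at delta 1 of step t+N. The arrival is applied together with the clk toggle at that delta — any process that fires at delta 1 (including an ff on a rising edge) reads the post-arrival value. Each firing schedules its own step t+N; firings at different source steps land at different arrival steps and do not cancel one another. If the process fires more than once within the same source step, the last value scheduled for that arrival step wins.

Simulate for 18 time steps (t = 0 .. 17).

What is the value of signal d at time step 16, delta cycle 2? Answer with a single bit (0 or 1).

0

t=0 Δ0: clk=0 e=0 a=1 b=1 h=1 f=0 c=0 d=0 g=0
  Δ1: clk:0→1
  Δ2: e:0→1
  Δ3: g:0→1
  (3Δ to stable)
t=1 Δ0: clk=1 e=1 a=1 b=1 h=1 f=0 c=0 d=0 g=1
  Δ1: clk:1→0
  (1Δ to stable)
t=2 Δ0: clk=0 e=1 a=1 b=1 h=1 f=0 c=0 d=0 g=1
  Δ1: clk:0→1
  Δ2: d:0→1
  Δ3: f:0→1
  Δ4: h:1→0
  (4Δ to stable)
t=3 Δ0: clk=1 e=1 a=1 b=1 h=0 f=1 c=0 d=1 g=1
  Δ1: clk:1→0
  (1Δ to stable)
t=4 Δ0: clk=0 e=1 a=1 b=1 h=0 f=1 c=0 d=1 g=1
  Δ1: clk:0→1
  Δ2: d:1→0
  Δ3: f:1→0
  Δ4: h:0→1
  (4Δ to stable)
t=5 Δ0: clk=1 e=1 a=1 b=1 h=1 f=0 c=0 d=0 g=1
  Δ1: clk:1→0
  (1Δ to stable)
t=6 Δ0: clk=0 e=1 a=1 b=1 h=1 f=0 c=0 d=0 g=1
  Δ1: clk:0→1
  Δ2: d:0→1
  Δ3: f:0→1
  Δ4: h:1→0
  (4Δ to stable)
t=7 Δ0: clk=1 e=1 a=1 b=1 h=0 f=1 c=0 d=1 g=1
  Δ1: clk:1→0
  (1Δ to stable)
t=8 Δ0: clk=0 e=1 a=1 b=1 h=0 f=1 c=0 d=1 g=1
  Δ1: clk:0→1
  Δ2: d:1→0
  Δ3: f:1→0
  Δ4: h:0→1
  (4Δ to stable)
t=9 Δ0: clk=1 e=1 a=1 b=1 h=1 f=0 c=0 d=0 g=1
  Δ1: clk:1→0
  (1Δ to stable)
t=10 Δ0: clk=0 e=1 a=1 b=1 h=1 f=0 c=0 d=0 g=1
  Δ1: clk:0→1
  Δ2: d:0→1
  Δ3: f:0→1
  Δ4: h:1→0
  (4Δ to stable)
t=11 Δ0: clk=1 e=1 a=1 b=1 h=0 f=1 c=0 d=1 g=1
  Δ1: clk:1→0
  (1Δ to stable)
t=12 Δ0: clk=0 e=1 a=1 b=1 h=0 f=1 c=0 d=1 g=1
  Δ1: clk:0→1
  Δ2: d:1→0
  Δ3: f:1→0
  Δ4: h:0→1
  (4Δ to stable)
t=13 Δ0: clk=1 e=1 a=1 b=1 h=1 f=0 c=0 d=0 g=1
  Δ1: clk:1→0
  (1Δ to stable)
t=14 Δ0: clk=0 e=1 a=1 b=1 h=1 f=0 c=0 d=0 g=1
  Δ1: clk:0→1
  Δ2: d:0→1
  Δ3: f:0→1
  Δ4: h:1→0
  (4Δ to stable)
t=15 Δ0: clk=1 e=1 a=1 b=1 h=0 f=1 c=0 d=1 g=1
  Δ1: clk:1→0
  (1Δ to stable)
t=16 Δ0: clk=0 e=1 a=1 b=1 h=0 f=1 c=0 d=1 g=1
  Δ1: clk:0→1
  Δ2: d:1→0
  Δ3: f:1→0
  Δ4: h:0→1
  (4Δ to stable)
t=17 Δ0: clk=1 e=1 a=1 b=1 h=1 f=0 c=0 d=0 g=1
  Δ1: clk:1→0
  (1Δ to stable)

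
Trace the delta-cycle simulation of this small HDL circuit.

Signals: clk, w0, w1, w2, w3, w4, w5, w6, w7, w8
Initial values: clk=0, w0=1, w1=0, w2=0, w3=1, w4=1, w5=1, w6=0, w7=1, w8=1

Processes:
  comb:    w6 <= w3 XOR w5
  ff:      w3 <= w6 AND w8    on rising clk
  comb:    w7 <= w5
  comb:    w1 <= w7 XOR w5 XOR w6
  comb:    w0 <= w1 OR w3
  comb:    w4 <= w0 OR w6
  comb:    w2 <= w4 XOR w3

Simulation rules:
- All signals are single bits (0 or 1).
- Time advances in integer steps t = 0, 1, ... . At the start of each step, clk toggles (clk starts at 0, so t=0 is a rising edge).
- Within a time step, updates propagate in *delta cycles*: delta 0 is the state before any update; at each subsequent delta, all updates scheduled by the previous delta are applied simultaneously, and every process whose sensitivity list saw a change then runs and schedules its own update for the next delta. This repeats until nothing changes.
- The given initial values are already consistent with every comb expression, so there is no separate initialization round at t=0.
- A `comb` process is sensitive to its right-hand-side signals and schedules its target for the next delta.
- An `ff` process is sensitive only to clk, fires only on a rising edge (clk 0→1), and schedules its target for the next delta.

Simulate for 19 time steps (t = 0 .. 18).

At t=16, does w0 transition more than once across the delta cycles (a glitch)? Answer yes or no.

yes

t=0 Δ0: w4=1 w5=1 w2=0 w3=1 w8=1 w1=0 w0=1 clk=0 w7=1 w6=0
  Δ1: clk:0→1
  Δ2: w3:1→0
  Δ3: w2:0→1, w0:1→0, w6:0→1
  Δ4: w1:0→1
  Δ5: w0:0→1
  (5Δ to stable)
t=1 Δ0: w4=1 w5=1 w2=1 w3=0 w8=1 w1=1 w0=1 clk=1 w7=1 w6=1
  Δ1: clk:1→0
  (1Δ to stable)
t=2 Δ0: w4=1 w5=1 w2=1 w3=0 w8=1 w1=1 w0=1 clk=0 w7=1 w6=1
  Δ1: clk:0→1
  Δ2: w3:0→1
  Δ3: w2:1→0, w6:1→0
  Δ4: w1:1→0
  (4Δ to stable)
t=3 Δ0: w4=1 w5=1 w2=0 w3=1 w8=1 w1=0 w0=1 clk=1 w7=1 w6=0
  Δ1: clk:1→0
  (1Δ to stable)
t=4 Δ0: w4=1 w5=1 w2=0 w3=1 w8=1 w1=0 w0=1 clk=0 w7=1 w6=0
  Δ1: clk:0→1
  Δ2: w3:1→0
  Δ3: w2:0→1, w0:1→0, w6:0→1
  Δ4: w1:0→1
  Δ5: w0:0→1
  (5Δ to stable)
t=5 Δ0: w4=1 w5=1 w2=1 w3=0 w8=1 w1=1 w0=1 clk=1 w7=1 w6=1
  Δ1: clk:1→0
  (1Δ to stable)
t=6 Δ0: w4=1 w5=1 w2=1 w3=0 w8=1 w1=1 w0=1 clk=0 w7=1 w6=1
  Δ1: clk:0→1
  Δ2: w3:0→1
  Δ3: w2:1→0, w6:1→0
  Δ4: w1:1→0
  (4Δ to stable)
t=7 Δ0: w4=1 w5=1 w2=0 w3=1 w8=1 w1=0 w0=1 clk=1 w7=1 w6=0
  Δ1: clk:1→0
  (1Δ to stable)
t=8 Δ0: w4=1 w5=1 w2=0 w3=1 w8=1 w1=0 w0=1 clk=0 w7=1 w6=0
  Δ1: clk:0→1
  Δ2: w3:1→0
  Δ3: w2:0→1, w0:1→0, w6:0→1
  Δ4: w1:0→1
  Δ5: w0:0→1
  (5Δ to stable)
t=9 Δ0: w4=1 w5=1 w2=1 w3=0 w8=1 w1=1 w0=1 clk=1 w7=1 w6=1
  Δ1: clk:1→0
  (1Δ to stable)
t=10 Δ0: w4=1 w5=1 w2=1 w3=0 w8=1 w1=1 w0=1 clk=0 w7=1 w6=1
  Δ1: clk:0→1
  Δ2: w3:0→1
  Δ3: w2:1→0, w6:1→0
  Δ4: w1:1→0
  (4Δ to stable)
t=11 Δ0: w4=1 w5=1 w2=0 w3=1 w8=1 w1=0 w0=1 clk=1 w7=1 w6=0
  Δ1: clk:1→0
  (1Δ to stable)
t=12 Δ0: w4=1 w5=1 w2=0 w3=1 w8=1 w1=0 w0=1 clk=0 w7=1 w6=0
  Δ1: clk:0→1
  Δ2: w3:1→0
  Δ3: w2:0→1, w0:1→0, w6:0→1
  Δ4: w1:0→1
  Δ5: w0:0→1
  (5Δ to stable)
t=13 Δ0: w4=1 w5=1 w2=1 w3=0 w8=1 w1=1 w0=1 clk=1 w7=1 w6=1
  Δ1: clk:1→0
  (1Δ to stable)
t=14 Δ0: w4=1 w5=1 w2=1 w3=0 w8=1 w1=1 w0=1 clk=0 w7=1 w6=1
  Δ1: clk:0→1
  Δ2: w3:0→1
  Δ3: w2:1→0, w6:1→0
  Δ4: w1:1→0
  (4Δ to stable)
t=15 Δ0: w4=1 w5=1 w2=0 w3=1 w8=1 w1=0 w0=1 clk=1 w7=1 w6=0
  Δ1: clk:1→0
  (1Δ to stable)
t=16 Δ0: w4=1 w5=1 w2=0 w3=1 w8=1 w1=0 w0=1 clk=0 w7=1 w6=0
  Δ1: clk:0→1
  Δ2: w3:1→0
  Δ3: w2:0→1, w0:1→0, w6:0→1
  Δ4: w1:0→1
  Δ5: w0:0→1
  (5Δ to stable)
t=17 Δ0: w4=1 w5=1 w2=1 w3=0 w8=1 w1=1 w0=1 clk=1 w7=1 w6=1
  Δ1: clk:1→0
  (1Δ to stable)
t=18 Δ0: w4=1 w5=1 w2=1 w3=0 w8=1 w1=1 w0=1 clk=0 w7=1 w6=1
  Δ1: clk:0→1
  Δ2: w3:0→1
  Δ3: w2:1→0, w6:1→0
  Δ4: w1:1→0
  (4Δ to stable)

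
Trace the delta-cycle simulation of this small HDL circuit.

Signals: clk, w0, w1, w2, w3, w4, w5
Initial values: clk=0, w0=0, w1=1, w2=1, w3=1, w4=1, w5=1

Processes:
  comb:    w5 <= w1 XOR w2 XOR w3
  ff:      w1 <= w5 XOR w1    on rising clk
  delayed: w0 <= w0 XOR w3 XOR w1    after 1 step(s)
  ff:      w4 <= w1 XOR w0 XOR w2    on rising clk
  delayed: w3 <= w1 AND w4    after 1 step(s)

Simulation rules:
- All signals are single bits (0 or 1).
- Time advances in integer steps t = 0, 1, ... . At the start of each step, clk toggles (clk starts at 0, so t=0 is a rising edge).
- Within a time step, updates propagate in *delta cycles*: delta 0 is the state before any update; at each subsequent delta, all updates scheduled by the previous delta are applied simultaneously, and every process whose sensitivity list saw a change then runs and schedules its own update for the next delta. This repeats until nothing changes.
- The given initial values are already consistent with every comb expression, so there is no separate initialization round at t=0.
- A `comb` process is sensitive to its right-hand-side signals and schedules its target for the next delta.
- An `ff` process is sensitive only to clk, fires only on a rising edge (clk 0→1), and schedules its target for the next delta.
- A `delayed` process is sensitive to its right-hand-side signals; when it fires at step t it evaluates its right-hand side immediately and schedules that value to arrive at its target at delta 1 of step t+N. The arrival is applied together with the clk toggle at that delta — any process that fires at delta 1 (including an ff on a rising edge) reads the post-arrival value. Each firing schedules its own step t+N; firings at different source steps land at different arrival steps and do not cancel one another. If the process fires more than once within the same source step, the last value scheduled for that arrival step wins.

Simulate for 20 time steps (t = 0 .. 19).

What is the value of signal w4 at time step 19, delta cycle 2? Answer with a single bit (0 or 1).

t0.Δ0 clk=0 w1=1 w5=1 w0=0 w4=1 w3=1 w2=1
t0.Δ1 clk=1 w1=1 w5=1 w0=0 w4=1 w3=1 w2=1
t0.Δ2 clk=1 w1=0 w5=1 w0=0 w4=0 w3=1 w2=1
t0.Δ3 clk=1 w1=0 w5=0 w0=0 w4=0 w3=1 w2=1
t1.Δ0 clk=1 w1=0 w5=0 w0=0 w4=0 w3=1 w2=1
t1.Δ1 clk=0 w1=0 w5=0 w0=1 w4=0 w3=0 w2=1
t1.Δ2 clk=0 w1=0 w5=1 w0=1 w4=0 w3=0 w2=1
t2.Δ0 clk=0 w1=0 w5=1 w0=1 w4=0 w3=0 w2=1
t2.Δ1 clk=1 w1=0 w5=1 w0=1 w4=0 w3=0 w2=1
t2.Δ2 clk=1 w1=1 w5=1 w0=1 w4=0 w3=0 w2=1
t2.Δ3 clk=1 w1=1 w5=0 w0=1 w4=0 w3=0 w2=1
t3.Δ0 clk=1 w1=1 w5=0 w0=1 w4=0 w3=0 w2=1
t3.Δ1 clk=0 w1=1 w5=0 w0=0 w4=0 w3=0 w2=1
t4.Δ0 clk=0 w1=1 w5=0 w0=0 w4=0 w3=0 w2=1
t4.Δ1 clk=1 w1=1 w5=0 w0=1 w4=0 w3=0 w2=1
t4.Δ2 clk=1 w1=1 w5=0 w0=1 w4=1 w3=0 w2=1
t5.Δ0 clk=1 w1=1 w5=0 w0=1 w4=1 w3=0 w2=1
t5.Δ1 clk=0 w1=1 w5=0 w0=0 w4=1 w3=1 w2=1
t5.Δ2 clk=0 w1=1 w5=1 w0=0 w4=1 w3=1 w2=1
t6.Δ0 clk=0 w1=1 w5=1 w0=0 w4=1 w3=1 w2=1
t6.Δ1 clk=1 w1=1 w5=1 w0=0 w4=1 w3=1 w2=1
t6.Δ2 clk=1 w1=0 w5=1 w0=0 w4=0 w3=1 w2=1
t6.Δ3 clk=1 w1=0 w5=0 w0=0 w4=0 w3=1 w2=1
t7.Δ0 clk=1 w1=0 w5=0 w0=0 w4=0 w3=1 w2=1
t7.Δ1 clk=0 w1=0 w5=0 w0=1 w4=0 w3=0 w2=1
t7.Δ2 clk=0 w1=0 w5=1 w0=1 w4=0 w3=0 w2=1
t8.Δ0 clk=0 w1=0 w5=1 w0=1 w4=0 w3=0 w2=1
t8.Δ1 clk=1 w1=0 w5=1 w0=1 w4=0 w3=0 w2=1
t8.Δ2 clk=1 w1=1 w5=1 w0=1 w4=0 w3=0 w2=1
t8.Δ3 clk=1 w1=1 w5=0 w0=1 w4=0 w3=0 w2=1
t9.Δ0 clk=1 w1=1 w5=0 w0=1 w4=0 w3=0 w2=1
t9.Δ1 clk=0 w1=1 w5=0 w0=0 w4=0 w3=0 w2=1
t10.Δ0 clk=0 w1=1 w5=0 w0=0 w4=0 w3=0 w2=1
t10.Δ1 clk=1 w1=1 w5=0 w0=1 w4=0 w3=0 w2=1
t10.Δ2 clk=1 w1=1 w5=0 w0=1 w4=1 w3=0 w2=1
t11.Δ0 clk=1 w1=1 w5=0 w0=1 w4=1 w3=0 w2=1
t11.Δ1 clk=0 w1=1 w5=0 w0=0 w4=1 w3=1 w2=1
t11.Δ2 clk=0 w1=1 w5=1 w0=0 w4=1 w3=1 w2=1
t12.Δ0 clk=0 w1=1 w5=1 w0=0 w4=1 w3=1 w2=1
t12.Δ1 clk=1 w1=1 w5=1 w0=0 w4=1 w3=1 w2=1
t12.Δ2 clk=1 w1=0 w5=1 w0=0 w4=0 w3=1 w2=1
t12.Δ3 clk=1 w1=0 w5=0 w0=0 w4=0 w3=1 w2=1
t13.Δ0 clk=1 w1=0 w5=0 w0=0 w4=0 w3=1 w2=1
t13.Δ1 clk=0 w1=0 w5=0 w0=1 w4=0 w3=0 w2=1
t13.Δ2 clk=0 w1=0 w5=1 w0=1 w4=0 w3=0 w2=1
t14.Δ0 clk=0 w1=0 w5=1 w0=1 w4=0 w3=0 w2=1
t14.Δ1 clk=1 w1=0 w5=1 w0=1 w4=0 w3=0 w2=1
t14.Δ2 clk=1 w1=1 w5=1 w0=1 w4=0 w3=0 w2=1
t14.Δ3 clk=1 w1=1 w5=0 w0=1 w4=0 w3=0 w2=1
t15.Δ0 clk=1 w1=1 w5=0 w0=1 w4=0 w3=0 w2=1
t15.Δ1 clk=0 w1=1 w5=0 w0=0 w4=0 w3=0 w2=1
t16.Δ0 clk=0 w1=1 w5=0 w0=0 w4=0 w3=0 w2=1
t16.Δ1 clk=1 w1=1 w5=0 w0=1 w4=0 w3=0 w2=1
t16.Δ2 clk=1 w1=1 w5=0 w0=1 w4=1 w3=0 w2=1
t17.Δ0 clk=1 w1=1 w5=0 w0=1 w4=1 w3=0 w2=1
t17.Δ1 clk=0 w1=1 w5=0 w0=0 w4=1 w3=1 w2=1
t17.Δ2 clk=0 w1=1 w5=1 w0=0 w4=1 w3=1 w2=1
t18.Δ0 clk=0 w1=1 w5=1 w0=0 w4=1 w3=1 w2=1
t18.Δ1 clk=1 w1=1 w5=1 w0=0 w4=1 w3=1 w2=1
t18.Δ2 clk=1 w1=0 w5=1 w0=0 w4=0 w3=1 w2=1
t18.Δ3 clk=1 w1=0 w5=0 w0=0 w4=0 w3=1 w2=1
t19.Δ0 clk=1 w1=0 w5=0 w0=0 w4=0 w3=1 w2=1
t19.Δ1 clk=0 w1=0 w5=0 w0=1 w4=0 w3=0 w2=1
t19.Δ2 clk=0 w1=0 w5=1 w0=1 w4=0 w3=0 w2=1

0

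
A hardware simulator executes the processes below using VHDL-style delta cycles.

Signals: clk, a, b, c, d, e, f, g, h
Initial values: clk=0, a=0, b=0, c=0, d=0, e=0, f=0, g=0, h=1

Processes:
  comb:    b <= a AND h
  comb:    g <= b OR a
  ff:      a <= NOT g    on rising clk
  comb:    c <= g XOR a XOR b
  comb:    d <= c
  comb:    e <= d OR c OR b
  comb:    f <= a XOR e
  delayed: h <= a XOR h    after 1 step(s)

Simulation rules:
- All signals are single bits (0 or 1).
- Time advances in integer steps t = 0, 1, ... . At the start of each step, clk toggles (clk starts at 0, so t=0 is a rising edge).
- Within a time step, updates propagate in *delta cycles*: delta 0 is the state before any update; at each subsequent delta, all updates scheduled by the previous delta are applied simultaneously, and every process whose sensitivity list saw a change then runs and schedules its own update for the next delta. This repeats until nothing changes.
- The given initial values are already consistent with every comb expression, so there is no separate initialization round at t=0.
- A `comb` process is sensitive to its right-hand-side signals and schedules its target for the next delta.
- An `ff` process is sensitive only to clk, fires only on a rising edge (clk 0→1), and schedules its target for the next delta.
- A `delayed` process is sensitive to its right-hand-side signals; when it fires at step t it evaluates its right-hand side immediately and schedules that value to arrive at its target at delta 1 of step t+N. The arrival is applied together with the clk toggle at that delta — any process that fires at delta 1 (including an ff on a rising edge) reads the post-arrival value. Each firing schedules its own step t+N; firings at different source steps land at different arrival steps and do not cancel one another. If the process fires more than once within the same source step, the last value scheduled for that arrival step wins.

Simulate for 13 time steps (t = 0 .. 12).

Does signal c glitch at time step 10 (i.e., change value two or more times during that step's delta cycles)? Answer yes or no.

[bits: h,c,a,d,g,b,f,clk,e]
t=0: Δ0=100000000 Δ1=100000010 Δ2=101000010 Δ3=111011110 Δ4=111111111 Δ5=111111011 | 5Δ
t=1: Δ0=111111011 Δ1=011111001 Δ2=011110001 Δ3=001110001 Δ4=001010001 Δ5=001010000 Δ6=001010100 | 6Δ
t=2: Δ0=001010100 Δ1=101010110 Δ2=100011110 Δ3=100010011 Δ4=110000110 Δ5=100100011 Δ6=100000111 Δ7=100000110 Δ8=100000010 | 8Δ
t=3: Δ0=100000010 Δ1=100000000 | 1Δ
t=4: Δ0=100000000 Δ1=100000010 Δ2=101000010 Δ3=111011110 Δ4=111111111 Δ5=111111011 | 5Δ
t=5: Δ0=111111011 Δ1=011111001 Δ2=011110001 Δ3=001110001 Δ4=001010001 Δ5=001010000 Δ6=001010100 | 6Δ
t=6: Δ0=001010100 Δ1=101010110 Δ2=100011110 Δ3=100010011 Δ4=110000110 Δ5=100100011 Δ6=100000111 Δ7=100000110 Δ8=100000010 | 8Δ
t=7: Δ0=100000010 Δ1=100000000 | 1Δ
t=8: Δ0=100000000 Δ1=100000010 Δ2=101000010 Δ3=111011110 Δ4=111111111 Δ5=111111011 | 5Δ
t=9: Δ0=111111011 Δ1=011111001 Δ2=011110001 Δ3=001110001 Δ4=001010001 Δ5=001010000 Δ6=001010100 | 6Δ
t=10: Δ0=001010100 Δ1=101010110 Δ2=100011110 Δ3=100010011 Δ4=110000110 Δ5=100100011 Δ6=100000111 Δ7=100000110 Δ8=100000010 | 8Δ
t=11: Δ0=100000010 Δ1=100000000 | 1Δ
t=12: Δ0=100000000 Δ1=100000010 Δ2=101000010 Δ3=111011110 Δ4=111111111 Δ5=111111011 | 5Δ

yes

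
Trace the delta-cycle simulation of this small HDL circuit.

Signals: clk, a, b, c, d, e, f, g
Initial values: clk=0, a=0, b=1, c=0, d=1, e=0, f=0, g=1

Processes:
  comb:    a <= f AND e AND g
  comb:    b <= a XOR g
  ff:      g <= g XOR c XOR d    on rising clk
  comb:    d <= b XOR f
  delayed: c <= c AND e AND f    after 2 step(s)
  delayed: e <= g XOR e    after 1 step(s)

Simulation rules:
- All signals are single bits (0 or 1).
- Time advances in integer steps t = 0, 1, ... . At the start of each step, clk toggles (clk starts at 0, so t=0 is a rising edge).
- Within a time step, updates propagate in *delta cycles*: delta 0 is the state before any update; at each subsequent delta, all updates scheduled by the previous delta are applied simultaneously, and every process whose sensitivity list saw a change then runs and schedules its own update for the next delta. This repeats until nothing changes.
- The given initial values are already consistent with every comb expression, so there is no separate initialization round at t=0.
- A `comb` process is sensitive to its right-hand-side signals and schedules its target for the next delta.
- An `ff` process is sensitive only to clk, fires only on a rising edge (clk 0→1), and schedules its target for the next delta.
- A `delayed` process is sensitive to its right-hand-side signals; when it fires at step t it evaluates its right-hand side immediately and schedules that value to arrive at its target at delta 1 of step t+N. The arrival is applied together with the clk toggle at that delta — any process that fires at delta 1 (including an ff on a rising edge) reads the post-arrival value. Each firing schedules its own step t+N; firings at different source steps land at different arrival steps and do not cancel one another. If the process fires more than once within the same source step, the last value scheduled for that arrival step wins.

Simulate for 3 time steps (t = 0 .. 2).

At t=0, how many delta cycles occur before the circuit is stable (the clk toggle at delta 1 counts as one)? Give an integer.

4

t=0 Δ0: e=0 clk=0 f=0 b=1 c=0 a=0 d=1 g=1
  Δ1: clk:0→1
  Δ2: g:1→0
  Δ3: b:1→0
  Δ4: d:1→0
  (4Δ to stable)
t=1 Δ0: e=0 clk=1 f=0 b=0 c=0 a=0 d=0 g=0
  Δ1: clk:1→0
  (1Δ to stable)
t=2 Δ0: e=0 clk=0 f=0 b=0 c=0 a=0 d=0 g=0
  Δ1: clk:0→1
  (1Δ to stable)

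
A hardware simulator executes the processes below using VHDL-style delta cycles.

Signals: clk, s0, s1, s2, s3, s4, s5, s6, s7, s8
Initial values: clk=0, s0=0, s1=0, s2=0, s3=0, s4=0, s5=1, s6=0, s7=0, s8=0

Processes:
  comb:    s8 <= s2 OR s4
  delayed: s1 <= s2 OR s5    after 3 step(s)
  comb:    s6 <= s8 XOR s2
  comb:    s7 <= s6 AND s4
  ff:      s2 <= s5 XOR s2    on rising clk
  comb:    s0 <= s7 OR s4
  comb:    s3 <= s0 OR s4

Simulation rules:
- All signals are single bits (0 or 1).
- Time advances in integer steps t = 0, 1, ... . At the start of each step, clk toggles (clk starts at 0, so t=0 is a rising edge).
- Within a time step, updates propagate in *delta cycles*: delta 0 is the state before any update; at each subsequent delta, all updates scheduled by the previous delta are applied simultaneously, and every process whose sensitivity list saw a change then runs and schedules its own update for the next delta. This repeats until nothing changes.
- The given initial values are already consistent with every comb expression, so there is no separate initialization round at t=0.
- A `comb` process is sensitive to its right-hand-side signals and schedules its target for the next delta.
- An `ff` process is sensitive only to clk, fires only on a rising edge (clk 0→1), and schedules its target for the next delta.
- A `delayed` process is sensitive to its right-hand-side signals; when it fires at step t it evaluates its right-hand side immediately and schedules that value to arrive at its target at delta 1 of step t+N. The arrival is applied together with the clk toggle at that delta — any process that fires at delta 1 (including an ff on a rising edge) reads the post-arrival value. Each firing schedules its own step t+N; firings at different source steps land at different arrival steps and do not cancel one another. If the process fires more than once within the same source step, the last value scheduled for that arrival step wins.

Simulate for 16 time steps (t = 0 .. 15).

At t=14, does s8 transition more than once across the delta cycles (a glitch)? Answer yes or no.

[bits: s4,s1,s8,s5,s0,s7,s2,clk,s6,s3]
t=0: Δ0=0001000000 Δ1=0001000100 Δ2=0001001100 Δ3=0011001110 Δ4=0011001100 | 4Δ
t=1: Δ0=0011001100 Δ1=0011001000 | 1Δ
t=2: Δ0=0011001000 Δ1=0011001100 Δ2=0011000100 Δ3=0001000110 Δ4=0001000100 | 4Δ
t=3: Δ0=0001000100 Δ1=0101000000 | 1Δ
t=4: Δ0=0101000000 Δ1=0101000100 Δ2=0101001100 Δ3=0111001110 Δ4=0111001100 | 4Δ
t=5: Δ0=0111001100 Δ1=0111001000 | 1Δ
t=6: Δ0=0111001000 Δ1=0111001100 Δ2=0111000100 Δ3=0101000110 Δ4=0101000100 | 4Δ
t=7: Δ0=0101000100 Δ1=0101000000 | 1Δ
t=8: Δ0=0101000000 Δ1=0101000100 Δ2=0101001100 Δ3=0111001110 Δ4=0111001100 | 4Δ
t=9: Δ0=0111001100 Δ1=0111001000 | 1Δ
t=10: Δ0=0111001000 Δ1=0111001100 Δ2=0111000100 Δ3=0101000110 Δ4=0101000100 | 4Δ
t=11: Δ0=0101000100 Δ1=0101000000 | 1Δ
t=12: Δ0=0101000000 Δ1=0101000100 Δ2=0101001100 Δ3=0111001110 Δ4=0111001100 | 4Δ
t=13: Δ0=0111001100 Δ1=0111001000 | 1Δ
t=14: Δ0=0111001000 Δ1=0111001100 Δ2=0111000100 Δ3=0101000110 Δ4=0101000100 | 4Δ
t=15: Δ0=0101000100 Δ1=0101000000 | 1Δ

no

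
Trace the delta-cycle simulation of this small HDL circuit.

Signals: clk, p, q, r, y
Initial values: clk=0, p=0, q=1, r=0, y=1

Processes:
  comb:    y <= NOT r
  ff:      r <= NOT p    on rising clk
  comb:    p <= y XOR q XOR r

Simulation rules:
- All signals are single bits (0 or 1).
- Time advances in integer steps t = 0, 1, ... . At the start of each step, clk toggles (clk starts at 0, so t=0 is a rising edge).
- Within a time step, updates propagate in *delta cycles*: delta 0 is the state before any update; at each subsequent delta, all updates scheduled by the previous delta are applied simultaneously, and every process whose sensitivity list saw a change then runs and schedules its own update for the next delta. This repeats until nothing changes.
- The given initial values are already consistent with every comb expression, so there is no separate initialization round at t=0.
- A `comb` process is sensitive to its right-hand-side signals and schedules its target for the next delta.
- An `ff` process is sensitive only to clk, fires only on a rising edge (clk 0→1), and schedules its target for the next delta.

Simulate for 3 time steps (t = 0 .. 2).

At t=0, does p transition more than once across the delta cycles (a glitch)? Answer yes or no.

yes

[bits: p,clk,r,y,q]
t=0: Δ0=00011 Δ1=01011 Δ2=01111 Δ3=11101 Δ4=01101 | 4Δ
t=1: Δ0=01101 Δ1=00101 | 1Δ
t=2: Δ0=00101 Δ1=01101 | 1Δ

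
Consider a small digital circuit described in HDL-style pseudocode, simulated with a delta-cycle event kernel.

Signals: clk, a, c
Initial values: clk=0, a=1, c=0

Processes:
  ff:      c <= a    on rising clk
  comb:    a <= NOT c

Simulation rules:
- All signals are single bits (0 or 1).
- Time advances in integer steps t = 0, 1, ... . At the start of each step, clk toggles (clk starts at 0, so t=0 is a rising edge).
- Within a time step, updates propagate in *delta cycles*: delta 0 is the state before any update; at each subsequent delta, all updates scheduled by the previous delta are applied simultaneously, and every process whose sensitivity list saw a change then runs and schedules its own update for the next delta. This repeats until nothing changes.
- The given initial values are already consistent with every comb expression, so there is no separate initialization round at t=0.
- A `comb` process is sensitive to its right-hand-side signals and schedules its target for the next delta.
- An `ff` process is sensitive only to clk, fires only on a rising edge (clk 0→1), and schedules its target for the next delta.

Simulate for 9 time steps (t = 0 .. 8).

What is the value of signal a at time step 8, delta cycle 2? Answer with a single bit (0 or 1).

[bits: clk,c,a]
t=0: Δ0=001 Δ1=101 Δ2=111 Δ3=110 | 3Δ
t=1: Δ0=110 Δ1=010 | 1Δ
t=2: Δ0=010 Δ1=110 Δ2=100 Δ3=101 | 3Δ
t=3: Δ0=101 Δ1=001 | 1Δ
t=4: Δ0=001 Δ1=101 Δ2=111 Δ3=110 | 3Δ
t=5: Δ0=110 Δ1=010 | 1Δ
t=6: Δ0=010 Δ1=110 Δ2=100 Δ3=101 | 3Δ
t=7: Δ0=101 Δ1=001 | 1Δ
t=8: Δ0=001 Δ1=101 Δ2=111 Δ3=110 | 3Δ

1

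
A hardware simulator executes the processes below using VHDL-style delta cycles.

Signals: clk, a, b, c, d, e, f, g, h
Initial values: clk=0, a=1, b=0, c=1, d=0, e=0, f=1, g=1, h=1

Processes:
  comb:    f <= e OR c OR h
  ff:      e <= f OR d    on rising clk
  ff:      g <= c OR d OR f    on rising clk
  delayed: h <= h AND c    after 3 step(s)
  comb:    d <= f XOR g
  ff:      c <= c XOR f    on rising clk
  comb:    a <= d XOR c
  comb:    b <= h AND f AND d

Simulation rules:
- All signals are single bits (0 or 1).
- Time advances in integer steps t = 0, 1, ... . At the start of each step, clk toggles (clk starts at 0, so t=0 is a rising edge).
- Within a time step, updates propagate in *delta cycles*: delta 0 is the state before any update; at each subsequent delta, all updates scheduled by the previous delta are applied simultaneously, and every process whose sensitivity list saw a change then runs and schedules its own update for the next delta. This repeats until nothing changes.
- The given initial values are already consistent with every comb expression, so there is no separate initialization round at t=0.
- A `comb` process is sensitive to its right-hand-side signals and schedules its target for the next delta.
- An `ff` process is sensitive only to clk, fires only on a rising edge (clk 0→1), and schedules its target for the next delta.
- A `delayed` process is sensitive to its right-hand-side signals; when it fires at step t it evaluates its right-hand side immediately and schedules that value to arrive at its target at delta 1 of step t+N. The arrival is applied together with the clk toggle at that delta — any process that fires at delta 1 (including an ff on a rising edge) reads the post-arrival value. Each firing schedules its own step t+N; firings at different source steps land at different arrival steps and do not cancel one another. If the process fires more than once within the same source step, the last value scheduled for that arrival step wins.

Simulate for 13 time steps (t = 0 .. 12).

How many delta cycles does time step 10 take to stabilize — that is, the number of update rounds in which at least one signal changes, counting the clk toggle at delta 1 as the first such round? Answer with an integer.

[bits: b,g,e,a,clk,h,f,d,c]
t=0: Δ0=010101101 Δ1=010111101 Δ2=011111100 Δ3=011011100 | 3Δ
t=1: Δ0=011011100 Δ1=011001100 | 1Δ
t=2: Δ0=011001100 Δ1=011011100 Δ2=011011101 Δ3=011111101 | 3Δ
t=3: Δ0=011111101 Δ1=011100101 | 1Δ
t=4: Δ0=011100101 Δ1=011110101 Δ2=011110100 Δ3=011010100 | 3Δ
t=5: Δ0=011010100 Δ1=011001100 | 1Δ
t=6: Δ0=011001100 Δ1=011010100 Δ2=011010101 Δ3=011110101 | 3Δ
t=7: Δ0=011110101 Δ1=011100101 | 1Δ
t=8: Δ0=011100101 Δ1=011110101 Δ2=011110100 Δ3=011010100 | 3Δ
t=9: Δ0=011010100 Δ1=011000100 | 1Δ
t=10: Δ0=011000100 Δ1=011010100 Δ2=011010101 Δ3=011110101 | 3Δ
t=11: Δ0=011110101 Δ1=011100101 | 1Δ
t=12: Δ0=011100101 Δ1=011110101 Δ2=011110100 Δ3=011010100 | 3Δ

3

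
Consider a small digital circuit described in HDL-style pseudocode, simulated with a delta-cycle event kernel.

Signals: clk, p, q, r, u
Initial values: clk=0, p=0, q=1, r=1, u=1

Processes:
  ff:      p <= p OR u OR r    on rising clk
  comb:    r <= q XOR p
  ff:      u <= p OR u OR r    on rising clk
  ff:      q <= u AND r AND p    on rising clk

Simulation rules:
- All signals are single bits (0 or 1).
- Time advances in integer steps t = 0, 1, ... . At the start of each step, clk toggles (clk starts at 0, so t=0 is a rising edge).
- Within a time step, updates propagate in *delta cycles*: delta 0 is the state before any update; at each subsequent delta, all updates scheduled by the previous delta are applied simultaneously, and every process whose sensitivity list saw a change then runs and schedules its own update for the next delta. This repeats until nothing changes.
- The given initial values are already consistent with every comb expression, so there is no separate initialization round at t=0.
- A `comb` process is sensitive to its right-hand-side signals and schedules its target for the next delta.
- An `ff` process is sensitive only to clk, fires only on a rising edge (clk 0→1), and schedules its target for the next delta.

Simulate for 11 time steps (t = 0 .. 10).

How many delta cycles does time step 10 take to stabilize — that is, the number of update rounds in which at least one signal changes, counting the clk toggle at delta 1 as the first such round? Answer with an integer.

t=0 Δ0: clk=0 u=1 p=0 r=1 q=1
  Δ1: clk:0→1
  Δ2: p:0→1, q:1→0
  (2Δ to stable)
t=1 Δ0: clk=1 u=1 p=1 r=1 q=0
  Δ1: clk:1→0
  (1Δ to stable)
t=2 Δ0: clk=0 u=1 p=1 r=1 q=0
  Δ1: clk:0→1
  Δ2: q:0→1
  Δ3: r:1→0
  (3Δ to stable)
t=3 Δ0: clk=1 u=1 p=1 r=0 q=1
  Δ1: clk:1→0
  (1Δ to stable)
t=4 Δ0: clk=0 u=1 p=1 r=0 q=1
  Δ1: clk:0→1
  Δ2: q:1→0
  Δ3: r:0→1
  (3Δ to stable)
t=5 Δ0: clk=1 u=1 p=1 r=1 q=0
  Δ1: clk:1→0
  (1Δ to stable)
t=6 Δ0: clk=0 u=1 p=1 r=1 q=0
  Δ1: clk:0→1
  Δ2: q:0→1
  Δ3: r:1→0
  (3Δ to stable)
t=7 Δ0: clk=1 u=1 p=1 r=0 q=1
  Δ1: clk:1→0
  (1Δ to stable)
t=8 Δ0: clk=0 u=1 p=1 r=0 q=1
  Δ1: clk:0→1
  Δ2: q:1→0
  Δ3: r:0→1
  (3Δ to stable)
t=9 Δ0: clk=1 u=1 p=1 r=1 q=0
  Δ1: clk:1→0
  (1Δ to stable)
t=10 Δ0: clk=0 u=1 p=1 r=1 q=0
  Δ1: clk:0→1
  Δ2: q:0→1
  Δ3: r:1→0
  (3Δ to stable)

3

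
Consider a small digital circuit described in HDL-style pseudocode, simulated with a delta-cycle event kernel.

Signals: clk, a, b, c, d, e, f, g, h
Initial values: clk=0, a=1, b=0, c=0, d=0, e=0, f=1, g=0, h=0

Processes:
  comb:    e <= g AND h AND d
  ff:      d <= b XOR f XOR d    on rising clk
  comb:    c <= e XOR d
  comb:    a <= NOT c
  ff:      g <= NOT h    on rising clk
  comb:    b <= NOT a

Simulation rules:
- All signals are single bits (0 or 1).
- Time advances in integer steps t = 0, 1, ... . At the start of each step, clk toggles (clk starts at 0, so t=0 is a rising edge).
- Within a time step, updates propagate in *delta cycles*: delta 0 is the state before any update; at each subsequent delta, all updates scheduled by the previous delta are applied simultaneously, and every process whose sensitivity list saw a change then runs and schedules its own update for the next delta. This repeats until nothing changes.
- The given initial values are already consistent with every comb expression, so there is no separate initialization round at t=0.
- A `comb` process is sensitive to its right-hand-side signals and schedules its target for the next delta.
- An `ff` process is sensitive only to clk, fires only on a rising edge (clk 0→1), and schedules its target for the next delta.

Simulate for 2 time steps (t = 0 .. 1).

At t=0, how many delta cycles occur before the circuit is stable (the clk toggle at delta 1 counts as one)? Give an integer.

t=0 Δ0: clk=0 h=0 b=0 c=0 f=1 d=0 a=1 g=0 e=0
  Δ1: clk:0→1
  Δ2: d:0→1, g:0→1
  Δ3: c:0→1
  Δ4: a:1→0
  Δ5: b:0→1
  (5Δ to stable)
t=1 Δ0: clk=1 h=0 b=1 c=1 f=1 d=1 a=0 g=1 e=0
  Δ1: clk:1→0
  (1Δ to stable)

5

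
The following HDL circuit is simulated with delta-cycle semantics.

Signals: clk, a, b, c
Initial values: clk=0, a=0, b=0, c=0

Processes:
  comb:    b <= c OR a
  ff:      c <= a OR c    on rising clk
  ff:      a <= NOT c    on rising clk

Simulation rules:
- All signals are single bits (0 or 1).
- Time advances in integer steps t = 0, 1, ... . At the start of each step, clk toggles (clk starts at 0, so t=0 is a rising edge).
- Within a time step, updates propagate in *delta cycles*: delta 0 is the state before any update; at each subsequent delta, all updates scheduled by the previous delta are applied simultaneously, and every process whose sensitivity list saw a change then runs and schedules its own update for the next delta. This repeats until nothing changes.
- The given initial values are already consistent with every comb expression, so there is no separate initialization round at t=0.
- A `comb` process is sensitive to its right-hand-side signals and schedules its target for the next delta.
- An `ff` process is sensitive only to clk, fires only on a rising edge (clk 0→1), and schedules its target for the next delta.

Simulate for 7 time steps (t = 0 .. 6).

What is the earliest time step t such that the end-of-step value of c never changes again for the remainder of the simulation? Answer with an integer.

2

[bits: a,clk,b,c]
t=0: Δ0=0000 Δ1=0100 Δ2=1100 Δ3=1110 | 3Δ
t=1: Δ0=1110 Δ1=1010 | 1Δ
t=2: Δ0=1010 Δ1=1110 Δ2=1111 | 2Δ
t=3: Δ0=1111 Δ1=1011 | 1Δ
t=4: Δ0=1011 Δ1=1111 Δ2=0111 | 2Δ
t=5: Δ0=0111 Δ1=0011 | 1Δ
t=6: Δ0=0011 Δ1=0111 | 1Δ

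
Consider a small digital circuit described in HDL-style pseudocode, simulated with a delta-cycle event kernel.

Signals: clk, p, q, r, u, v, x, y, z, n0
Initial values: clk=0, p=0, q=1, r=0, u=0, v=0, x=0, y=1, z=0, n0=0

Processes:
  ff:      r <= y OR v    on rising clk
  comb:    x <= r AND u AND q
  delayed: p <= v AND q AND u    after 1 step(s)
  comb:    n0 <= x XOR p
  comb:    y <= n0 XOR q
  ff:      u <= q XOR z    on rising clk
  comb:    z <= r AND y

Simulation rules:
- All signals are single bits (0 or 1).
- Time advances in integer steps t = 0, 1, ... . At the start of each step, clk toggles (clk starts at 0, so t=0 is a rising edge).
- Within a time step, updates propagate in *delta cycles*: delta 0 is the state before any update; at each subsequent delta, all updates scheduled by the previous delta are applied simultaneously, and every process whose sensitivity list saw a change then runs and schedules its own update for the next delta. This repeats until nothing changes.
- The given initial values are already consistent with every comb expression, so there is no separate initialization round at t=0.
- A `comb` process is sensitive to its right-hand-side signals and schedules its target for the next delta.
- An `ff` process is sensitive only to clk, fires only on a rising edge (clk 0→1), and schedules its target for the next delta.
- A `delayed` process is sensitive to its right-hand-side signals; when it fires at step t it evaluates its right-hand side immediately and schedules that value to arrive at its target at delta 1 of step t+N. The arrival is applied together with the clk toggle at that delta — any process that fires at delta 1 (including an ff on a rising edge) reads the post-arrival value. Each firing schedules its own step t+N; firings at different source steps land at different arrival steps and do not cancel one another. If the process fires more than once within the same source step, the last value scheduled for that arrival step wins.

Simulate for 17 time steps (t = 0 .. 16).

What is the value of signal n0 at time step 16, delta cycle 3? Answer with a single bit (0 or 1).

0

t0.Δ0 v=0 y=1 r=0 clk=0 u=0 q=1 x=0 n0=0 z=0 p=0
t0.Δ1 v=0 y=1 r=0 clk=1 u=0 q=1 x=0 n0=0 z=0 p=0
t0.Δ2 v=0 y=1 r=1 clk=1 u=1 q=1 x=0 n0=0 z=0 p=0
t0.Δ3 v=0 y=1 r=1 clk=1 u=1 q=1 x=1 n0=0 z=1 p=0
t0.Δ4 v=0 y=1 r=1 clk=1 u=1 q=1 x=1 n0=1 z=1 p=0
t0.Δ5 v=0 y=0 r=1 clk=1 u=1 q=1 x=1 n0=1 z=1 p=0
t0.Δ6 v=0 y=0 r=1 clk=1 u=1 q=1 x=1 n0=1 z=0 p=0
t1.Δ0 v=0 y=0 r=1 clk=1 u=1 q=1 x=1 n0=1 z=0 p=0
t1.Δ1 v=0 y=0 r=1 clk=0 u=1 q=1 x=1 n0=1 z=0 p=0
t2.Δ0 v=0 y=0 r=1 clk=0 u=1 q=1 x=1 n0=1 z=0 p=0
t2.Δ1 v=0 y=0 r=1 clk=1 u=1 q=1 x=1 n0=1 z=0 p=0
t2.Δ2 v=0 y=0 r=0 clk=1 u=1 q=1 x=1 n0=1 z=0 p=0
t2.Δ3 v=0 y=0 r=0 clk=1 u=1 q=1 x=0 n0=1 z=0 p=0
t2.Δ4 v=0 y=0 r=0 clk=1 u=1 q=1 x=0 n0=0 z=0 p=0
t2.Δ5 v=0 y=1 r=0 clk=1 u=1 q=1 x=0 n0=0 z=0 p=0
t3.Δ0 v=0 y=1 r=0 clk=1 u=1 q=1 x=0 n0=0 z=0 p=0
t3.Δ1 v=0 y=1 r=0 clk=0 u=1 q=1 x=0 n0=0 z=0 p=0
t4.Δ0 v=0 y=1 r=0 clk=0 u=1 q=1 x=0 n0=0 z=0 p=0
t4.Δ1 v=0 y=1 r=0 clk=1 u=1 q=1 x=0 n0=0 z=0 p=0
t4.Δ2 v=0 y=1 r=1 clk=1 u=1 q=1 x=0 n0=0 z=0 p=0
t4.Δ3 v=0 y=1 r=1 clk=1 u=1 q=1 x=1 n0=0 z=1 p=0
t4.Δ4 v=0 y=1 r=1 clk=1 u=1 q=1 x=1 n0=1 z=1 p=0
t4.Δ5 v=0 y=0 r=1 clk=1 u=1 q=1 x=1 n0=1 z=1 p=0
t4.Δ6 v=0 y=0 r=1 clk=1 u=1 q=1 x=1 n0=1 z=0 p=0
t5.Δ0 v=0 y=0 r=1 clk=1 u=1 q=1 x=1 n0=1 z=0 p=0
t5.Δ1 v=0 y=0 r=1 clk=0 u=1 q=1 x=1 n0=1 z=0 p=0
t6.Δ0 v=0 y=0 r=1 clk=0 u=1 q=1 x=1 n0=1 z=0 p=0
t6.Δ1 v=0 y=0 r=1 clk=1 u=1 q=1 x=1 n0=1 z=0 p=0
t6.Δ2 v=0 y=0 r=0 clk=1 u=1 q=1 x=1 n0=1 z=0 p=0
t6.Δ3 v=0 y=0 r=0 clk=1 u=1 q=1 x=0 n0=1 z=0 p=0
t6.Δ4 v=0 y=0 r=0 clk=1 u=1 q=1 x=0 n0=0 z=0 p=0
t6.Δ5 v=0 y=1 r=0 clk=1 u=1 q=1 x=0 n0=0 z=0 p=0
t7.Δ0 v=0 y=1 r=0 clk=1 u=1 q=1 x=0 n0=0 z=0 p=0
t7.Δ1 v=0 y=1 r=0 clk=0 u=1 q=1 x=0 n0=0 z=0 p=0
t8.Δ0 v=0 y=1 r=0 clk=0 u=1 q=1 x=0 n0=0 z=0 p=0
t8.Δ1 v=0 y=1 r=0 clk=1 u=1 q=1 x=0 n0=0 z=0 p=0
t8.Δ2 v=0 y=1 r=1 clk=1 u=1 q=1 x=0 n0=0 z=0 p=0
t8.Δ3 v=0 y=1 r=1 clk=1 u=1 q=1 x=1 n0=0 z=1 p=0
t8.Δ4 v=0 y=1 r=1 clk=1 u=1 q=1 x=1 n0=1 z=1 p=0
t8.Δ5 v=0 y=0 r=1 clk=1 u=1 q=1 x=1 n0=1 z=1 p=0
t8.Δ6 v=0 y=0 r=1 clk=1 u=1 q=1 x=1 n0=1 z=0 p=0
t9.Δ0 v=0 y=0 r=1 clk=1 u=1 q=1 x=1 n0=1 z=0 p=0
t9.Δ1 v=0 y=0 r=1 clk=0 u=1 q=1 x=1 n0=1 z=0 p=0
t10.Δ0 v=0 y=0 r=1 clk=0 u=1 q=1 x=1 n0=1 z=0 p=0
t10.Δ1 v=0 y=0 r=1 clk=1 u=1 q=1 x=1 n0=1 z=0 p=0
t10.Δ2 v=0 y=0 r=0 clk=1 u=1 q=1 x=1 n0=1 z=0 p=0
t10.Δ3 v=0 y=0 r=0 clk=1 u=1 q=1 x=0 n0=1 z=0 p=0
t10.Δ4 v=0 y=0 r=0 clk=1 u=1 q=1 x=0 n0=0 z=0 p=0
t10.Δ5 v=0 y=1 r=0 clk=1 u=1 q=1 x=0 n0=0 z=0 p=0
t11.Δ0 v=0 y=1 r=0 clk=1 u=1 q=1 x=0 n0=0 z=0 p=0
t11.Δ1 v=0 y=1 r=0 clk=0 u=1 q=1 x=0 n0=0 z=0 p=0
t12.Δ0 v=0 y=1 r=0 clk=0 u=1 q=1 x=0 n0=0 z=0 p=0
t12.Δ1 v=0 y=1 r=0 clk=1 u=1 q=1 x=0 n0=0 z=0 p=0
t12.Δ2 v=0 y=1 r=1 clk=1 u=1 q=1 x=0 n0=0 z=0 p=0
t12.Δ3 v=0 y=1 r=1 clk=1 u=1 q=1 x=1 n0=0 z=1 p=0
t12.Δ4 v=0 y=1 r=1 clk=1 u=1 q=1 x=1 n0=1 z=1 p=0
t12.Δ5 v=0 y=0 r=1 clk=1 u=1 q=1 x=1 n0=1 z=1 p=0
t12.Δ6 v=0 y=0 r=1 clk=1 u=1 q=1 x=1 n0=1 z=0 p=0
t13.Δ0 v=0 y=0 r=1 clk=1 u=1 q=1 x=1 n0=1 z=0 p=0
t13.Δ1 v=0 y=0 r=1 clk=0 u=1 q=1 x=1 n0=1 z=0 p=0
t14.Δ0 v=0 y=0 r=1 clk=0 u=1 q=1 x=1 n0=1 z=0 p=0
t14.Δ1 v=0 y=0 r=1 clk=1 u=1 q=1 x=1 n0=1 z=0 p=0
t14.Δ2 v=0 y=0 r=0 clk=1 u=1 q=1 x=1 n0=1 z=0 p=0
t14.Δ3 v=0 y=0 r=0 clk=1 u=1 q=1 x=0 n0=1 z=0 p=0
t14.Δ4 v=0 y=0 r=0 clk=1 u=1 q=1 x=0 n0=0 z=0 p=0
t14.Δ5 v=0 y=1 r=0 clk=1 u=1 q=1 x=0 n0=0 z=0 p=0
t15.Δ0 v=0 y=1 r=0 clk=1 u=1 q=1 x=0 n0=0 z=0 p=0
t15.Δ1 v=0 y=1 r=0 clk=0 u=1 q=1 x=0 n0=0 z=0 p=0
t16.Δ0 v=0 y=1 r=0 clk=0 u=1 q=1 x=0 n0=0 z=0 p=0
t16.Δ1 v=0 y=1 r=0 clk=1 u=1 q=1 x=0 n0=0 z=0 p=0
t16.Δ2 v=0 y=1 r=1 clk=1 u=1 q=1 x=0 n0=0 z=0 p=0
t16.Δ3 v=0 y=1 r=1 clk=1 u=1 q=1 x=1 n0=0 z=1 p=0
t16.Δ4 v=0 y=1 r=1 clk=1 u=1 q=1 x=1 n0=1 z=1 p=0
t16.Δ5 v=0 y=0 r=1 clk=1 u=1 q=1 x=1 n0=1 z=1 p=0
t16.Δ6 v=0 y=0 r=1 clk=1 u=1 q=1 x=1 n0=1 z=0 p=0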